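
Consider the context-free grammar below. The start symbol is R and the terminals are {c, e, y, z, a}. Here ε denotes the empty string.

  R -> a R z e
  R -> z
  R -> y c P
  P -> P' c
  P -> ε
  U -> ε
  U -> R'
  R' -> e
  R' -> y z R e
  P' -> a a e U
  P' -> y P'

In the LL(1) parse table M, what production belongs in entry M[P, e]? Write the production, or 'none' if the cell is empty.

P -> ε

FIRST(R): from R->a R z e we get {a}; from R->z we get {z}; from R->y c P we get {y}. So FIRST(R) = {a, y, z}.
FIRST(R'): from R'->e we get {e}; from R'->y z R e we get {y}. So FIRST(R') = {e, y}.
FIRST(P'): from P'->a a e U we get {a}; from P'->y P' we get {y}. So FIRST(P') = {a, y}.
FIRST(P): from P->P' c we get {a, y}; from P->ε we get {ε}. So FIRST(P) = {ε, a, y}.
FIRST(U): from U->ε we get {ε}; from U->R' we get {e, y}. So FIRST(U) = {ε, e, y}.
FOLLOW(R) includes $ since R is the start symbol.
FOLLOW(R): in R->a R z e, R is followed by z e with FIRST {z}; in R'->y z R e, R is followed by e with FIRST {e}. Thus FOLLOW(R) = {$, e, z}.
FOLLOW(P): in R->y c P, the suffix after P is empty, so FOLLOW(P) ⊇ FOLLOW(R) = {$, e, z}. Thus FOLLOW(P) = {$, e, z}.
For P -> P' c: FIRST(P' c) = {a, y}, so it goes in M[P, t] for t ∈ {a, y}.
For P -> ε: FIRST(ε) = {ε}, so it goes in M[P, t] for t ∈ {}; since ε ∈ FIRST, also for every t ∈ FOLLOW(P) = {$, e, z}.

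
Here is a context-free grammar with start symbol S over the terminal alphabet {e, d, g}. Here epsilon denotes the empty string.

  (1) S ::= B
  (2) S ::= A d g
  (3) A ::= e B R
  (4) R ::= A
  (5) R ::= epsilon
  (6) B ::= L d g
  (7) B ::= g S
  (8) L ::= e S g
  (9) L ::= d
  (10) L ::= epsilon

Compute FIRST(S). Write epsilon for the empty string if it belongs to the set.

{d, e, g}

FIRST(A): from A::=e B R we get {e}. So FIRST(A) = {e}.
FIRST(L): from L::=e S g we get {e}; from L::=d we get {d}; from L::=epsilon we get {epsilon}. So FIRST(L) = {epsilon, d, e}.
FIRST(R): from R::=A we get {e}; from R::=epsilon we get {epsilon}. So FIRST(R) = {epsilon, e}.
FIRST(B): from B::=L d g we get {d, e}; from B::=g S we get {g}. So FIRST(B) = {d, e, g}.
FIRST(S): from S::=B we get {d, e, g}; from S::=A d g we get {e}. So FIRST(S) = {d, e, g}.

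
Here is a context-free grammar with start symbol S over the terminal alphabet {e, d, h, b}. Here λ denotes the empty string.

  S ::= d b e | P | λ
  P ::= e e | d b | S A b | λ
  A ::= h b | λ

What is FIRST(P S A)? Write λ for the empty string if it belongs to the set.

{λ, b, d, e, h}

FIRST(A): from A::=h b we get {h}; from A::=λ we get {λ}. So FIRST(A) = {λ, h}.
FIRST(S): from S::=d b e we get {d}; from S::=P we get {λ, b, d, e, h}; from S::=λ we get {λ}. So FIRST(S) = {λ, b, d, e, h}.
FIRST(P): from P::=e e we get {e}; from P::=d b we get {d}; from P::=S A b we get {b, d, e, h}; from P::=λ we get {λ}. So FIRST(P) = {λ, b, d, e, h}.
FIRST(P S A): take FIRST of each symbol in turn, carrying on past any symbol whose FIRST contains λ; result {λ, b, d, e, h}.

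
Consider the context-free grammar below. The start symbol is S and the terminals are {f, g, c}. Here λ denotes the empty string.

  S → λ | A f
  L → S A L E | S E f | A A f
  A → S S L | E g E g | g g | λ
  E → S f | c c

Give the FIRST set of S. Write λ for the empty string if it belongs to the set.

FIRST(S): from S→λ we get {λ}; from S→A f we get {c, f, g}. So FIRST(S) = {λ, c, f, g}.
FIRST(E): from E→S f we get {c, f, g}; from E→c c we get {c}. So FIRST(E) = {c, f, g}.
FIRST(L): from L→S A L E we get {c, f, g}; from L→S E f we get {c, f, g}; from L→A A f we get {c, f, g}. So FIRST(L) = {c, f, g}.
FIRST(A): from A→S S L we get {c, f, g}; from A→E g E g we get {c, f, g}; from A→g g we get {g}; from A→λ we get {λ}. So FIRST(A) = {λ, c, f, g}.

{λ, c, f, g}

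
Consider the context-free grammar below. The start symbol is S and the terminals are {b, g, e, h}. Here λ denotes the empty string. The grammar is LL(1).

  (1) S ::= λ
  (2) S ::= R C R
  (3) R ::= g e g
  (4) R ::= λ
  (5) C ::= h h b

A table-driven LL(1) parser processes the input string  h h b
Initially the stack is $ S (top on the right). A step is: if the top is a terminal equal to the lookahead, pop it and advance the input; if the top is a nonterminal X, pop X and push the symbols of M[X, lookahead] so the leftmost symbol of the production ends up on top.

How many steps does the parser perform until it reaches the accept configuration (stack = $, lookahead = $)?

7

step 1: stack=$ S  input=h h b $  — expand S ::= R C R
step 2: stack=$ R C R  input=h h b $  — expand R ::= λ
step 3: stack=$ R C  input=h h b $  — expand C ::= h h b
step 4: stack=$ R b h h  input=h h b $  — match h
step 5: stack=$ R b h  input=h b $  — match h
step 6: stack=$ R b  input=b $  — match b
step 7: stack=$ R  input=$  — expand R ::= λ
Accept reached after 7 steps.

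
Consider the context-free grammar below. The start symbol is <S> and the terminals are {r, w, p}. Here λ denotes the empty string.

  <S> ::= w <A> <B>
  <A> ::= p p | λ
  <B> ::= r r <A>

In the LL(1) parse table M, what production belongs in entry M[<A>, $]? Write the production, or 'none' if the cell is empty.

FIRST(<S>) = {w}
FIRST(<A>) = {λ, p}
FIRST(<B>) = {r}
FOLLOW(<S>) includes $ since <S> is the start symbol.
FOLLOW(<B>): in <S>::=w <A> <B>, the suffix after <B> is empty, so FOLLOW(<B>) ⊇ FOLLOW(<S>) = {$}. Thus FOLLOW(<B>) = {$}.
FOLLOW(<A>): in <S>::=w <A> <B>, <A> is followed by <B> with FIRST {r}; in <B>::=r r <A>, the suffix after <A> is empty, so FOLLOW(<A>) ⊇ FOLLOW(<B>) = {$}. Thus FOLLOW(<A>) = {$, r}.
For <A> ::= p p: FIRST(p p) = {p}, so it goes in M[<A>, t] for t ∈ {p}.
For <A> ::= λ: FIRST(λ) = {λ}, so it goes in M[<A>, t] for t ∈ {}; since λ ∈ FIRST, also for every t ∈ FOLLOW(<A>) = {$, r}.

<A> ::= λ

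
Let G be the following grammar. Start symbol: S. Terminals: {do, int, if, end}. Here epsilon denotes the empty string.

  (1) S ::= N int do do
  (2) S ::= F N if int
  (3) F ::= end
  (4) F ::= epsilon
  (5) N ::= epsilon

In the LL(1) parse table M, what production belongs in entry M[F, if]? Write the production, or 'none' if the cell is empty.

FIRST(F) = {epsilon, end}
FIRST(N) = {epsilon}
FIRST(S) = {end, if, int}  (via N int do do, F N if int)
FOLLOW(S) includes $ since S is the start symbol.
FOLLOW(F): in S::=F N if int, F is followed by N if int with FIRST {if}. Thus FOLLOW(F) = {if}.
For F ::= end: FIRST(end) = {end}, so it goes in M[F, t] for t ∈ {end}.
For F ::= epsilon: FIRST(epsilon) = {epsilon}, so it goes in M[F, t] for t ∈ {}; since epsilon ∈ FIRST, also for every t ∈ FOLLOW(F) = {if}.

F ::= epsilon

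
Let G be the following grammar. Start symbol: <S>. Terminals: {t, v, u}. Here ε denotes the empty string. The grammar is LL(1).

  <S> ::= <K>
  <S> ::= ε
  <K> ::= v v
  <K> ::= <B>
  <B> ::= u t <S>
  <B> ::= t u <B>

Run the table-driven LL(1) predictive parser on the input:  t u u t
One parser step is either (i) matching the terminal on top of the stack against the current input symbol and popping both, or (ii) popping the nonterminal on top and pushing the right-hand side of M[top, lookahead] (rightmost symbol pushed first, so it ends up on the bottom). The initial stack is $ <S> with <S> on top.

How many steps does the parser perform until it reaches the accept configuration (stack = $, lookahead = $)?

     Stack      Input      Action
  1  $ <S>      t u u t $  expand <S> ::= <K>
  2  $ <K>      t u u t $  expand <K> ::= <B>
  3  $ <B>      t u u t $  expand <B> ::= t u <B>
  4  $ <B> u t  t u u t $  match t
  5  $ <B> u    u u t $    match u
  6  $ <B>      u t $      expand <B> ::= u t <S>
  7  $ <S> t u  u t $      match u
  8  $ <S> t    t $        match t
  9  $ <S>      $          expand <S> ::= ε
Accept reached after 9 steps.

9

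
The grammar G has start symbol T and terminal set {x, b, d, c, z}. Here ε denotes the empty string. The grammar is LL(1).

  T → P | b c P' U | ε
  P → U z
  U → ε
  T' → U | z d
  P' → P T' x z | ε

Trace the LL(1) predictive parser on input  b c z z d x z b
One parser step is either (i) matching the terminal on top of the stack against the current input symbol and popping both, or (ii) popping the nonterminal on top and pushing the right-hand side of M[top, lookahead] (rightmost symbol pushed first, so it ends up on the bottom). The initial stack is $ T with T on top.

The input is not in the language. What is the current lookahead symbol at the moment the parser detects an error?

      Stack           Input              Action
   1  $ T             b c z z d x z b $  expand T → b c P' U
   2  $ U P' c b      b c z z d x z b $  match b
   3  $ U P' c        c z z d x z b $    match c
   4  $ U P'          z z d x z b $      expand P' → P T' x z
   5  $ U z x T' P    z z d x z b $      expand P → U z
   6  $ U z x T' z U  z z d x z b $      expand U → ε
   7  $ U z x T' z    z z d x z b $      match z
   8  $ U z x T'      z d x z b $        expand T' → z d
   9  $ U z x d z     z d x z b $        match z
  10  $ U z x d       d x z b $          match d
  11  $ U z x         x z b $            match x
  12  $ U z           z b $              match z
  13  $ U             b $                error: M[U, b] is empty

b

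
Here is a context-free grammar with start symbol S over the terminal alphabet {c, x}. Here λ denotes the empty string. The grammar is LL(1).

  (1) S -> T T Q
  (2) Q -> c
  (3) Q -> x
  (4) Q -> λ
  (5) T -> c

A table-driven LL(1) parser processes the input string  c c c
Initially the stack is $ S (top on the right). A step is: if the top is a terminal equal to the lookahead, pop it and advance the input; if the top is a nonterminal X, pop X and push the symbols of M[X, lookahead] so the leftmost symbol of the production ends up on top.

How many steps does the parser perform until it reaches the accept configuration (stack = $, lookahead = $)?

step 1: stack=$ S  input=c c c $  — expand S -> T T Q
step 2: stack=$ Q T T  input=c c c $  — expand T -> c
step 3: stack=$ Q T c  input=c c c $  — match c
step 4: stack=$ Q T  input=c c $  — expand T -> c
step 5: stack=$ Q c  input=c c $  — match c
step 6: stack=$ Q  input=c $  — expand Q -> c
step 7: stack=$ c  input=c $  — match c
Accept reached after 7 steps.

7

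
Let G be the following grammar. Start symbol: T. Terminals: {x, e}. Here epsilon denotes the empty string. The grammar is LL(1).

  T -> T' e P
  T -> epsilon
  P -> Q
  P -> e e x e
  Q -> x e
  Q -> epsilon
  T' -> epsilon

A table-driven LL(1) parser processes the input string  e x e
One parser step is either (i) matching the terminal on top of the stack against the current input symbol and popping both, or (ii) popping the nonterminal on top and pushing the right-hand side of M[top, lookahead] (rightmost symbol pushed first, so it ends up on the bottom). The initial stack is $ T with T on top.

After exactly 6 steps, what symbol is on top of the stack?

e

step 1: stack=$ T  input=e x e $  — expand T -> T' e P
step 2: stack=$ P e T'  input=e x e $  — expand T' -> epsilon
step 3: stack=$ P e  input=e x e $  — match e
step 4: stack=$ P  input=x e $  — expand P -> Q
step 5: stack=$ Q  input=x e $  — expand Q -> x e
step 6: stack=$ e x  input=x e $  — match x
Stack after step 6: $ e (top = e).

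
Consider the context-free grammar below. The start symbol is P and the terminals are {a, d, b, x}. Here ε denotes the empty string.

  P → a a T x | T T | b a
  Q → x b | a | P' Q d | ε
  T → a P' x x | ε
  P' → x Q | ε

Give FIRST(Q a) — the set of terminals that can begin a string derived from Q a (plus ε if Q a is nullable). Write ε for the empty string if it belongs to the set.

FIRST(T): from T→a P' x x we get {a}; from T→ε we get {ε}. So FIRST(T) = {ε, a}.
FIRST(P'): from P'→x Q we get {x}; from P'→ε we get {ε}. So FIRST(P') = {ε, x}.
FIRST(P): from P→a a T x we get {a}; from P→T T we get {ε, a}; from P→b a we get {b}. So FIRST(P) = {ε, a, b}.
FIRST(Q): from Q→x b we get {x}; from Q→a we get {a}; from Q→P' Q d we get {a, d, x}; from Q→ε we get {ε}. So FIRST(Q) = {ε, a, d, x}.
FIRST(Q a): take FIRST of each symbol in turn, carrying on past any symbol whose FIRST contains ε; result {a, d, x}.

{a, d, x}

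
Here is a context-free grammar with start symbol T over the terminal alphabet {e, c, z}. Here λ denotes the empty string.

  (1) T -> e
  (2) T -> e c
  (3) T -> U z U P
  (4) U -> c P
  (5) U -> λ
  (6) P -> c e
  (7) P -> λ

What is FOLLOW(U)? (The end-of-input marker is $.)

{$, c, z}

FIRST(U): from U->c P we get {c}; from U->λ we get {λ}. So FIRST(U) = {λ, c}.
FIRST(P): from P->c e we get {c}; from P->λ we get {λ}. So FIRST(P) = {λ, c}.
FIRST(T): from T->e we get {e}; from T->e c we get {e}; from T->U z U P we get {c, z}. So FIRST(T) = {c, e, z}.
FOLLOW(T) includes $ since T is the start symbol.
FOLLOW(T): T appears on no right-hand side. Thus FOLLOW(T) = {$}.
FOLLOW(U): in T->U z U P (occurrence 1), U is followed by z U P with FIRST {z}; in T->U z U P (occurrence 2), U is followed by P with FIRST {λ, c}; in T->U z U P (occurrence 2), the suffix after U is nullable, so FOLLOW(U) ⊇ FOLLOW(T) = {$}. Thus FOLLOW(U) = {$, c, z}.
FOLLOW(P): in T->U z U P, the suffix after P is empty, so FOLLOW(P) ⊇ FOLLOW(T) = {$}; in U->c P, the suffix after P is empty, so FOLLOW(P) ⊇ FOLLOW(U) = {$, c, z}. Thus FOLLOW(P) = {$, c, z}.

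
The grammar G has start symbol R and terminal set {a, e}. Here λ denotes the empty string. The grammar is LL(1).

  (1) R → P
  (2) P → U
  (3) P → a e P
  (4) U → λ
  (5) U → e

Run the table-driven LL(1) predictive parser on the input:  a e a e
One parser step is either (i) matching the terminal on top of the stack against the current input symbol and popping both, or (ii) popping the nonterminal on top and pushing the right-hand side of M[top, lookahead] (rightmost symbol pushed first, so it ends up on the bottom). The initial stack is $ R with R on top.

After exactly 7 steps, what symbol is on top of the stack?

P

step 1: stack=$ R  input=a e a e $  — expand R → P
step 2: stack=$ P  input=a e a e $  — expand P → a e P
step 3: stack=$ P e a  input=a e a e $  — match a
step 4: stack=$ P e  input=e a e $  — match e
step 5: stack=$ P  input=a e $  — expand P → a e P
step 6: stack=$ P e a  input=a e $  — match a
step 7: stack=$ P e  input=e $  — match e
Stack after step 7: $ P (top = P).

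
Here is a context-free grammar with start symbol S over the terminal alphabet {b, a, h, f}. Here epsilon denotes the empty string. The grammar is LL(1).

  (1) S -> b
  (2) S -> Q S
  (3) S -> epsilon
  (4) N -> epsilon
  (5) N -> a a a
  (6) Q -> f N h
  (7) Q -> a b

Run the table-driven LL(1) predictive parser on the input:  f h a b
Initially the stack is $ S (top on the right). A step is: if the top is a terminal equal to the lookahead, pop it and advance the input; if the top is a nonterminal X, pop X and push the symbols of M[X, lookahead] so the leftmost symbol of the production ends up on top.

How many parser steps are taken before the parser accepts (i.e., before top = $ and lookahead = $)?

      Stack      Input      Action
   1  $ S        f h a b $  expand S -> Q S
   2  $ S Q      f h a b $  expand Q -> f N h
   3  $ S h N f  f h a b $  match f
   4  $ S h N    h a b $    expand N -> epsilon
   5  $ S h      h a b $    match h
   6  $ S        a b $      expand S -> Q S
   7  $ S Q      a b $      expand Q -> a b
   8  $ S b a    a b $      match a
   9  $ S b      b $        match b
  10  $ S        $          expand S -> epsilon
Accept reached after 10 steps.

10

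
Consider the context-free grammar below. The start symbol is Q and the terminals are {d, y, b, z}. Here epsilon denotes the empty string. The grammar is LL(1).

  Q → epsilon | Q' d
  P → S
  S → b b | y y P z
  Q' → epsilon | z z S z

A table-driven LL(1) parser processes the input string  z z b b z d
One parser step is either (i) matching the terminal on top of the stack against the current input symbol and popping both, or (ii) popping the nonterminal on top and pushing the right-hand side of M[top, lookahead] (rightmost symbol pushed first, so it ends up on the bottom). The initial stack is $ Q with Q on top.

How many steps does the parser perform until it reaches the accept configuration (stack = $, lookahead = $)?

9

step 1: stack=$ Q  input=z z b b z d $  — expand Q → Q' d
step 2: stack=$ d Q'  input=z z b b z d $  — expand Q' → z z S z
step 3: stack=$ d z S z z  input=z z b b z d $  — match z
step 4: stack=$ d z S z  input=z b b z d $  — match z
step 5: stack=$ d z S  input=b b z d $  — expand S → b b
step 6: stack=$ d z b b  input=b b z d $  — match b
step 7: stack=$ d z b  input=b z d $  — match b
step 8: stack=$ d z  input=z d $  — match z
step 9: stack=$ d  input=d $  — match d
Accept reached after 9 steps.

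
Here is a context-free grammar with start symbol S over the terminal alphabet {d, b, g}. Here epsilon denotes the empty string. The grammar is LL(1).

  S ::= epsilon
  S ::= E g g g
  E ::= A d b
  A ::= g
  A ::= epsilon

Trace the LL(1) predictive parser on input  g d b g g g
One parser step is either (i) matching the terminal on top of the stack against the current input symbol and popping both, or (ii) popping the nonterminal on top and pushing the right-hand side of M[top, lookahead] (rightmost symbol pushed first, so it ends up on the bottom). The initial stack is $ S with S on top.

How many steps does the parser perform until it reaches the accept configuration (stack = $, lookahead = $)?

9

step 1: stack=$ S  input=g d b g g g $  — expand S ::= E g g g
step 2: stack=$ g g g E  input=g d b g g g $  — expand E ::= A d b
step 3: stack=$ g g g b d A  input=g d b g g g $  — expand A ::= g
step 4: stack=$ g g g b d g  input=g d b g g g $  — match g
step 5: stack=$ g g g b d  input=d b g g g $  — match d
step 6: stack=$ g g g b  input=b g g g $  — match b
step 7: stack=$ g g g  input=g g g $  — match g
step 8: stack=$ g g  input=g g $  — match g
step 9: stack=$ g  input=g $  — match g
Accept reached after 9 steps.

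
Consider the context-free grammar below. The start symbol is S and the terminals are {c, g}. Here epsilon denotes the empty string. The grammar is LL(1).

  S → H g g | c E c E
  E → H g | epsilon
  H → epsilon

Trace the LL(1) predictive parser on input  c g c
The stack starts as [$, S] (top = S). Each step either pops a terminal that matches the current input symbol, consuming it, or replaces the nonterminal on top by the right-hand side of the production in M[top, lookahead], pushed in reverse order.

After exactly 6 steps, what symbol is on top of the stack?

E

     Stack      Input    Action
  1  $ S        c g c $  expand S → c E c E
  2  $ E c E c  c g c $  match c
  3  $ E c E    g c $    expand E → H g
  4  $ E c g H  g c $    expand H → epsilon
  5  $ E c g    g c $    match g
  6  $ E c      c $      match c
Stack after step 6: $ E (top = E).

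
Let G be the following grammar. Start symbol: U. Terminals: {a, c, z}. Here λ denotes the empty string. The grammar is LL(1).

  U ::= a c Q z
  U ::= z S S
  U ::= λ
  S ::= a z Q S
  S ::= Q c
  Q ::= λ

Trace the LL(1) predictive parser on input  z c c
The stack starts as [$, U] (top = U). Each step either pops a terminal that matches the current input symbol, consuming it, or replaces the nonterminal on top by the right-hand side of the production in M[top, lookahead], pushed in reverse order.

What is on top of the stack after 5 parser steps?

S

     Stack    Input    Action
  1  $ U      z c c $  expand U ::= z S S
  2  $ S S z  z c c $  match z
  3  $ S S    c c $    expand S ::= Q c
  4  $ S c Q  c c $    expand Q ::= λ
  5  $ S c    c c $    match c
Stack after step 5: $ S (top = S).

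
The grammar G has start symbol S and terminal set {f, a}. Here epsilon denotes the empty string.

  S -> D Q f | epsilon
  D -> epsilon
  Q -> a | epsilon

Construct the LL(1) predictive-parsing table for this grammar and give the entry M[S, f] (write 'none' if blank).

S -> D Q f

FIRST(D) = {epsilon}
FIRST(Q) = {epsilon, a}
FIRST(S) = {epsilon, a, f}  (via D Q f)
FOLLOW(S) includes $ since S is the start symbol.
FOLLOW(S): S appears on no right-hand side. Thus FOLLOW(S) = {$}.
For S -> D Q f: FIRST(D Q f) = {a, f}, so it goes in M[S, t] for t ∈ {a, f}.
For S -> epsilon: FIRST(epsilon) = {epsilon}, so it goes in M[S, t] for t ∈ {}; since epsilon ∈ FIRST, also for every t ∈ FOLLOW(S) = {$}.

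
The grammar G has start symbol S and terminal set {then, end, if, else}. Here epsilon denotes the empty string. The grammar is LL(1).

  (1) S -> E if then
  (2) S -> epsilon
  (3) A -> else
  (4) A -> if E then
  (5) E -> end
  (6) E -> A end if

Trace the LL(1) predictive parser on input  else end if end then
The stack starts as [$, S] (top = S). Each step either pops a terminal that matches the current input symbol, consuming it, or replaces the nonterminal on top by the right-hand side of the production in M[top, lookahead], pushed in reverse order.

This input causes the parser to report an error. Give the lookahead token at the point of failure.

step 1: stack=$ S  input=else end if end then $  — expand S -> E if then
step 2: stack=$ then if E  input=else end if end then $  — expand E -> A end if
step 3: stack=$ then if if end A  input=else end if end then $  — expand A -> else
step 4: stack=$ then if if end else  input=else end if end then $  — match else
step 5: stack=$ then if if end  input=end if end then $  — match end
step 6: stack=$ then if if  input=if end then $  — match if
step 7: stack=$ then if  input=end then $  — error: top is terminal if but lookahead is end

end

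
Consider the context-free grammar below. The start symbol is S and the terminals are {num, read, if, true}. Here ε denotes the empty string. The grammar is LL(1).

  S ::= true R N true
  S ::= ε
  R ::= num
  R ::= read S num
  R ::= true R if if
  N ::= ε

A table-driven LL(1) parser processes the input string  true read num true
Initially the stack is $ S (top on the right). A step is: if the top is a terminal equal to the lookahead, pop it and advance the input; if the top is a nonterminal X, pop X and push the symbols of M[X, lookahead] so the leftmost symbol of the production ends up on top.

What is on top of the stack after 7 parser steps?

step 1: stack=$ S  input=true read num true $  — expand S ::= true R N true
step 2: stack=$ true N R true  input=true read num true $  — match true
step 3: stack=$ true N R  input=read num true $  — expand R ::= read S num
step 4: stack=$ true N num S read  input=read num true $  — match read
step 5: stack=$ true N num S  input=num true $  — expand S ::= ε
step 6: stack=$ true N num  input=num true $  — match num
step 7: stack=$ true N  input=true $  — expand N ::= ε
Stack after step 7: $ true (top = true).

true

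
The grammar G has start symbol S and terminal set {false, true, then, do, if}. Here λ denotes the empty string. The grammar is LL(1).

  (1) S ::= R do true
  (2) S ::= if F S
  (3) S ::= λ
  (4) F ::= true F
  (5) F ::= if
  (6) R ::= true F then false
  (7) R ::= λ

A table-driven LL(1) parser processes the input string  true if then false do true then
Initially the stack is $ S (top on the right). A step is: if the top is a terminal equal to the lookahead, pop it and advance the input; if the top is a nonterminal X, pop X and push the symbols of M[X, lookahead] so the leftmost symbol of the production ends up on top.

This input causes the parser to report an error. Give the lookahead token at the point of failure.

then

      Stack                        Input                              Action
   1  $ S                          true if then false do true then $  expand S ::= R do true
   2  $ true do R                  true if then false do true then $  expand R ::= true F then false
   3  $ true do false then F true  true if then false do true then $  match true
   4  $ true do false then F       if then false do true then $       expand F ::= if
   5  $ true do false then if      if then false do true then $       match if
   6  $ true do false then         then false do true then $          match then
   7  $ true do false              false do true then $               match false
   8  $ true do                    do true then $                     match do
   9  $ true                       true then $                        match true
  10  $                            then $                             error: stack empty but input remains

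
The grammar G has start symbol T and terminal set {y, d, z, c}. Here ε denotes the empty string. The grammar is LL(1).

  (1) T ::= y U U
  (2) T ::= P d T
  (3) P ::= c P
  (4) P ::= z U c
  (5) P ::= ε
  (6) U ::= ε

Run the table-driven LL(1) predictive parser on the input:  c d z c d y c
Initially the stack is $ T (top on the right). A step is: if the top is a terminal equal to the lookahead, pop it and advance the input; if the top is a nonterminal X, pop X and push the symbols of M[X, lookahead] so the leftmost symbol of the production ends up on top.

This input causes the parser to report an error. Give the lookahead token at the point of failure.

step 1: stack=$ T  input=c d z c d y c $  — expand T ::= P d T
step 2: stack=$ T d P  input=c d z c d y c $  — expand P ::= c P
step 3: stack=$ T d P c  input=c d z c d y c $  — match c
step 4: stack=$ T d P  input=d z c d y c $  — expand P ::= ε
step 5: stack=$ T d  input=d z c d y c $  — match d
step 6: stack=$ T  input=z c d y c $  — expand T ::= P d T
step 7: stack=$ T d P  input=z c d y c $  — expand P ::= z U c
step 8: stack=$ T d c U z  input=z c d y c $  — match z
step 9: stack=$ T d c U  input=c d y c $  — expand U ::= ε
step 10: stack=$ T d c  input=c d y c $  — match c
step 11: stack=$ T d  input=d y c $  — match d
step 12: stack=$ T  input=y c $  — expand T ::= y U U
step 13: stack=$ U U y  input=y c $  — match y
step 14: stack=$ U U  input=c $  — expand U ::= ε
step 15: stack=$ U  input=c $  — expand U ::= ε
step 16: stack=$  input=c $  — error: stack empty but input remains

c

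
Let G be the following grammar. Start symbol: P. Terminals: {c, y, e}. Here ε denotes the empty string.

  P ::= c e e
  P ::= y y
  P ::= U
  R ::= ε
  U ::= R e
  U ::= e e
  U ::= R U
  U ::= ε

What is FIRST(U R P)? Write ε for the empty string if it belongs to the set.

{ε, c, e, y}

FIRST(R) = {ε}
FIRST(U) = {ε, e}  (via R e, R U)
FIRST(P) = {ε, c, e, y}  (via U)
FIRST(U R P): take FIRST of each symbol in turn, carrying on past any symbol whose FIRST contains ε; result {ε, c, e, y}.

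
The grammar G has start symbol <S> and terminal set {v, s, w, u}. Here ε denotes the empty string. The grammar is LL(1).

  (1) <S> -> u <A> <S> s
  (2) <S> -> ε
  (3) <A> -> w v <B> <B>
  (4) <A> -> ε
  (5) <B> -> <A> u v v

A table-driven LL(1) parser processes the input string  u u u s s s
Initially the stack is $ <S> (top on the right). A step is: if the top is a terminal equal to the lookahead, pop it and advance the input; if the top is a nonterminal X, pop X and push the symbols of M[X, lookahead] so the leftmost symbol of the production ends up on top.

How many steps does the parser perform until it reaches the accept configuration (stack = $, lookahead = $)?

step 1: stack=$ <S>  input=u u u s s s $  — expand <S> -> u <A> <S> s
step 2: stack=$ s <S> <A> u  input=u u u s s s $  — match u
step 3: stack=$ s <S> <A>  input=u u s s s $  — expand <A> -> ε
step 4: stack=$ s <S>  input=u u s s s $  — expand <S> -> u <A> <S> s
step 5: stack=$ s s <S> <A> u  input=u u s s s $  — match u
step 6: stack=$ s s <S> <A>  input=u s s s $  — expand <A> -> ε
step 7: stack=$ s s <S>  input=u s s s $  — expand <S> -> u <A> <S> s
step 8: stack=$ s s s <S> <A> u  input=u s s s $  — match u
step 9: stack=$ s s s <S> <A>  input=s s s $  — expand <A> -> ε
step 10: stack=$ s s s <S>  input=s s s $  — expand <S> -> ε
step 11: stack=$ s s s  input=s s s $  — match s
step 12: stack=$ s s  input=s s $  — match s
step 13: stack=$ s  input=s $  — match s
Accept reached after 13 steps.

13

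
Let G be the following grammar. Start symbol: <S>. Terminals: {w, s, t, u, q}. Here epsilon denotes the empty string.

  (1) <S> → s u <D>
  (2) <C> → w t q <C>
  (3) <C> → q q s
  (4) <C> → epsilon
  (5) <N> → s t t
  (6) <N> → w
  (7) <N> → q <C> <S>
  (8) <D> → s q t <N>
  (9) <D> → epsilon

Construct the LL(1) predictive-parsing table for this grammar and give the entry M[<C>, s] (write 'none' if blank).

<C> → epsilon

FIRST(<S>) = {s}
FIRST(<C>) = {epsilon, q, w}
FIRST(<N>) = {q, s, w}
FIRST(<D>) = {epsilon, s}
FOLLOW(<S>) includes $ since <S> is the start symbol.
FOLLOW(<C>): in <C>→w t q <C>, the suffix after <C> is empty (adds nothing new); in <N>→q <C> <S>, <C> is followed by <S> with FIRST {s}. Thus FOLLOW(<C>) = {s}.
For <C> → w t q <C>: FIRST(w t q <C>) = {w}, so it goes in M[<C>, t] for t ∈ {w}.
For <C> → q q s: FIRST(q q s) = {q}, so it goes in M[<C>, t] for t ∈ {q}.
For <C> → epsilon: FIRST(epsilon) = {epsilon}, so it goes in M[<C>, t] for t ∈ {}; since epsilon ∈ FIRST, also for every t ∈ FOLLOW(<C>) = {s}.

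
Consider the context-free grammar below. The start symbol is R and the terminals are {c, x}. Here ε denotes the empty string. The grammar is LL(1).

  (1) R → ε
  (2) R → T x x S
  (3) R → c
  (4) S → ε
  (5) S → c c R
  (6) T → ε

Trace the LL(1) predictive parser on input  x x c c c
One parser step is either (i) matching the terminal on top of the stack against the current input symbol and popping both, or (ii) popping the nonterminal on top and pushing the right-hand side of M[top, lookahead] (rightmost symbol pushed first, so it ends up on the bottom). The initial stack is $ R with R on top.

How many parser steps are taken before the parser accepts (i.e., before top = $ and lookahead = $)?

9

     Stack      Input        Action
  1  $ R        x x c c c $  expand R → T x x S
  2  $ S x x T  x x c c c $  expand T → ε
  3  $ S x x    x x c c c $  match x
  4  $ S x      x c c c $    match x
  5  $ S        c c c $      expand S → c c R
  6  $ R c c    c c c $      match c
  7  $ R c      c c $        match c
  8  $ R        c $          expand R → c
  9  $ c        c $          match c
Accept reached after 9 steps.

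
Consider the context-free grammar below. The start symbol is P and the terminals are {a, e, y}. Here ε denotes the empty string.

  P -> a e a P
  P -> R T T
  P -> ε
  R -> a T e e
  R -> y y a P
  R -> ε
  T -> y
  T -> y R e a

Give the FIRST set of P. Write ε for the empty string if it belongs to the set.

FIRST(R): from R->a T e e we get {a}; from R->y y a P we get {y}; from R->ε we get {ε}. So FIRST(R) = {ε, a, y}.
FIRST(T): from T->y we get {y}; from T->y R e a we get {y}. So FIRST(T) = {y}.
FIRST(P): from P->a e a P we get {a}; from P->R T T we get {a, y}; from P->ε we get {ε}. So FIRST(P) = {ε, a, y}.

{ε, a, y}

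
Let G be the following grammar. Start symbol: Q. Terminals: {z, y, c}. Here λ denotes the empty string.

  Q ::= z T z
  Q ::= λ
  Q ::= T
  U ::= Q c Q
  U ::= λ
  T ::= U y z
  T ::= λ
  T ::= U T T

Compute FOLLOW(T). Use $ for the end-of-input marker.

FIRST(Q) = {λ, c, y, z}  (via T)
FIRST(U) = {λ, c, y, z}  (via Q c Q)
FIRST(T) = {λ, c, y, z}  (via U y z, U T T)
FOLLOW(Q) includes $ since Q is the start symbol.
FOLLOW(Q): in U::=Q c Q (occurrence 1), Q is followed by c Q with FIRST {c}; in U::=Q c Q (occurrence 2), the suffix after Q is empty, so FOLLOW(Q) ⊇ FOLLOW(U) = {$, c, y, z}. Thus FOLLOW(Q) = {$, c, y, z}.
FOLLOW(T): in Q::=z T z, T is followed by z with FIRST {z}; in Q::=T, the suffix after T is empty, so FOLLOW(T) ⊇ FOLLOW(Q) = {$, c, y, z}; in T::=U T T (occurrence 1), T is followed by T with FIRST {λ, c, y, z}; in T::=U T T (occurrence 1), the suffix after T is nullable (adds nothing new); in T::=U T T (occurrence 2), the suffix after T is empty (adds nothing new). Thus FOLLOW(T) = {$, c, y, z}.
FOLLOW(U): in T::=U y z, U is followed by y z with FIRST {y}; in T::=U T T, U is followed by T T with FIRST {λ, c, y, z}; in T::=U T T, the suffix after U is nullable, so FOLLOW(U) ⊇ FOLLOW(T) = {$, c, y, z}. Thus FOLLOW(U) = {$, c, y, z}.

{$, c, y, z}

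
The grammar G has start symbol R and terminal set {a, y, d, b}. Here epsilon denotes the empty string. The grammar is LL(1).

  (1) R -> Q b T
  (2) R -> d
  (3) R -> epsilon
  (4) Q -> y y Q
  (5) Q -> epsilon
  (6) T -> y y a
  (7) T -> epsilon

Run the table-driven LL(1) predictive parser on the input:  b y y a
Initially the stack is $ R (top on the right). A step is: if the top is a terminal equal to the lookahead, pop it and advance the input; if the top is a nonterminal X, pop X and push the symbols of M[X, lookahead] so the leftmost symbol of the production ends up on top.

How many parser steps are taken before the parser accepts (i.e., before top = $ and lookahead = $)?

     Stack    Input      Action
  1  $ R      b y y a $  expand R -> Q b T
  2  $ T b Q  b y y a $  expand Q -> epsilon
  3  $ T b    b y y a $  match b
  4  $ T      y y a $    expand T -> y y a
  5  $ a y y  y y a $    match y
  6  $ a y    y a $      match y
  7  $ a      a $        match a
Accept reached after 7 steps.

7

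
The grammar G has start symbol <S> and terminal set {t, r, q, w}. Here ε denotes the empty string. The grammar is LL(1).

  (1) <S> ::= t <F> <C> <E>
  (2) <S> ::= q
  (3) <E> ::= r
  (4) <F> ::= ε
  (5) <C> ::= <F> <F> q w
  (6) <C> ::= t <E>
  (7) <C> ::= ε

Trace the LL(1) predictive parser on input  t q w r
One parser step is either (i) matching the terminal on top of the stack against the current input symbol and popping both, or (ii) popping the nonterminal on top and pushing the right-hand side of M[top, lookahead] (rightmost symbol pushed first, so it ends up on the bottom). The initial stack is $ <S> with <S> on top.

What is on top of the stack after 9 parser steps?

r

step 1: stack=$ <S>  input=t q w r $  — expand <S> ::= t <F> <C> <E>
step 2: stack=$ <E> <C> <F> t  input=t q w r $  — match t
step 3: stack=$ <E> <C> <F>  input=q w r $  — expand <F> ::= ε
step 4: stack=$ <E> <C>  input=q w r $  — expand <C> ::= <F> <F> q w
step 5: stack=$ <E> w q <F> <F>  input=q w r $  — expand <F> ::= ε
step 6: stack=$ <E> w q <F>  input=q w r $  — expand <F> ::= ε
step 7: stack=$ <E> w q  input=q w r $  — match q
step 8: stack=$ <E> w  input=w r $  — match w
step 9: stack=$ <E>  input=r $  — expand <E> ::= r
Stack after step 9: $ r (top = r).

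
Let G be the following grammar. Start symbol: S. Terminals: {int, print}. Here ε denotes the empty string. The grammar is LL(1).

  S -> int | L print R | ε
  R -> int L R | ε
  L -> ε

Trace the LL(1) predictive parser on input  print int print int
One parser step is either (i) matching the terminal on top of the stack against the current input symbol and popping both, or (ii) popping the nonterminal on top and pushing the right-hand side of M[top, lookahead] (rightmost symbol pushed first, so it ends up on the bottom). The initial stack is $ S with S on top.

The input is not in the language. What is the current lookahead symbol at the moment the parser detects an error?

     Stack        Input                  Action
  1  $ S          print int print int $  expand S -> L print R
  2  $ R print L  print int print int $  expand L -> ε
  3  $ R print    print int print int $  match print
  4  $ R          int print int $        expand R -> int L R
  5  $ R L int    int print int $        match int
  6  $ R L        print int $            expand L -> ε
  7  $ R          print int $            error: M[R, print] is empty

print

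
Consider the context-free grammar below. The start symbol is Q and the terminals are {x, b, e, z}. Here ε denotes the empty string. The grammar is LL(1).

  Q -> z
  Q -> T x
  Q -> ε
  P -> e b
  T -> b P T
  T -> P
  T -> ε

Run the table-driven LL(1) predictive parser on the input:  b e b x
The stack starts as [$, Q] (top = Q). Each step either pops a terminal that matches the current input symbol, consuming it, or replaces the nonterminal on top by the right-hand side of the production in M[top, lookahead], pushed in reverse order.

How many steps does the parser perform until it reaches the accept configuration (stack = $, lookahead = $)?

step 1: stack=$ Q  input=b e b x $  — expand Q -> T x
step 2: stack=$ x T  input=b e b x $  — expand T -> b P T
step 3: stack=$ x T P b  input=b e b x $  — match b
step 4: stack=$ x T P  input=e b x $  — expand P -> e b
step 5: stack=$ x T b e  input=e b x $  — match e
step 6: stack=$ x T b  input=b x $  — match b
step 7: stack=$ x T  input=x $  — expand T -> ε
step 8: stack=$ x  input=x $  — match x
Accept reached after 8 steps.

8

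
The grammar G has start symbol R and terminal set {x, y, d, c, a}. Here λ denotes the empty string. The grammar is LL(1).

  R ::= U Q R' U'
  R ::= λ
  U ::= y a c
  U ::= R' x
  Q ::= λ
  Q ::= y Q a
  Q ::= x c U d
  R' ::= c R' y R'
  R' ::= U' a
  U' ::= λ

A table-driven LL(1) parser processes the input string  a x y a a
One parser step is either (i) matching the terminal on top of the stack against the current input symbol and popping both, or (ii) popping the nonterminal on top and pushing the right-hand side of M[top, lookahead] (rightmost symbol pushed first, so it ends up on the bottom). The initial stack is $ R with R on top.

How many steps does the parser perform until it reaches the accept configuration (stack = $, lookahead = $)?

14

step 1: stack=$ R  input=a x y a a $  — expand R ::= U Q R' U'
step 2: stack=$ U' R' Q U  input=a x y a a $  — expand U ::= R' x
step 3: stack=$ U' R' Q x R'  input=a x y a a $  — expand R' ::= U' a
step 4: stack=$ U' R' Q x a U'  input=a x y a a $  — expand U' ::= λ
step 5: stack=$ U' R' Q x a  input=a x y a a $  — match a
step 6: stack=$ U' R' Q x  input=x y a a $  — match x
step 7: stack=$ U' R' Q  input=y a a $  — expand Q ::= y Q a
step 8: stack=$ U' R' a Q y  input=y a a $  — match y
step 9: stack=$ U' R' a Q  input=a a $  — expand Q ::= λ
step 10: stack=$ U' R' a  input=a a $  — match a
step 11: stack=$ U' R'  input=a $  — expand R' ::= U' a
step 12: stack=$ U' a U'  input=a $  — expand U' ::= λ
step 13: stack=$ U' a  input=a $  — match a
step 14: stack=$ U'  input=$  — expand U' ::= λ
Accept reached after 14 steps.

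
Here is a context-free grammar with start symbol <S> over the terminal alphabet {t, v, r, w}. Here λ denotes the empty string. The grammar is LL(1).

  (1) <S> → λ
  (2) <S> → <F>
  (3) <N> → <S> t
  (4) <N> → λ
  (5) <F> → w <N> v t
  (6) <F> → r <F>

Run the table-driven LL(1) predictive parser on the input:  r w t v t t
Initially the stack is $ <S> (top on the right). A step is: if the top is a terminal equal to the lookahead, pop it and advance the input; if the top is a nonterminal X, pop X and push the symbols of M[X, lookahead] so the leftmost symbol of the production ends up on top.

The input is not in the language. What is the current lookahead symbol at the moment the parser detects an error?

t

step 1: stack=$ <S>  input=r w t v t t $  — expand <S> → <F>
step 2: stack=$ <F>  input=r w t v t t $  — expand <F> → r <F>
step 3: stack=$ <F> r  input=r w t v t t $  — match r
step 4: stack=$ <F>  input=w t v t t $  — expand <F> → w <N> v t
step 5: stack=$ t v <N> w  input=w t v t t $  — match w
step 6: stack=$ t v <N>  input=t v t t $  — expand <N> → <S> t
step 7: stack=$ t v t <S>  input=t v t t $  — expand <S> → λ
step 8: stack=$ t v t  input=t v t t $  — match t
step 9: stack=$ t v  input=v t t $  — match v
step 10: stack=$ t  input=t t $  — match t
step 11: stack=$  input=t $  — error: stack empty but input remains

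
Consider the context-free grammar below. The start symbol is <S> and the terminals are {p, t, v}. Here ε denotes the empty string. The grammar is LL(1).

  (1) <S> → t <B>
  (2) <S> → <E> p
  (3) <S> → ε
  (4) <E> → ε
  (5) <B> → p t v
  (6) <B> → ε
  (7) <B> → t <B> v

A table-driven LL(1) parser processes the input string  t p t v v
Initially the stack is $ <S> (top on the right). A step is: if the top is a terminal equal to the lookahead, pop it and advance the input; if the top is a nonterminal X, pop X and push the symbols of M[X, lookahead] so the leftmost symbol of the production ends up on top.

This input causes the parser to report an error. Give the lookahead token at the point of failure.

v

step 1: stack=$ <S>  input=t p t v v $  — expand <S> → t <B>
step 2: stack=$ <B> t  input=t p t v v $  — match t
step 3: stack=$ <B>  input=p t v v $  — expand <B> → p t v
step 4: stack=$ v t p  input=p t v v $  — match p
step 5: stack=$ v t  input=t v v $  — match t
step 6: stack=$ v  input=v v $  — match v
step 7: stack=$  input=v $  — error: stack empty but input remains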